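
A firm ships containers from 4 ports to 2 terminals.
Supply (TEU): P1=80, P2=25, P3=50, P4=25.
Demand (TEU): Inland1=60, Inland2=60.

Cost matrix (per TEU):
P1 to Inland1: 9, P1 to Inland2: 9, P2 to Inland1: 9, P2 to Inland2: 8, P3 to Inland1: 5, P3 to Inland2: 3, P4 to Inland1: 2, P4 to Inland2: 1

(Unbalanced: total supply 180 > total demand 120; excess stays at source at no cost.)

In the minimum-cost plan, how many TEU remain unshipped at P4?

0

An optimal plan:
  P1->Inland1: 20 × 9 = 180
  P2->Inland1: 15 × 9 = 135
  P2->Inland2: 10 × 8 = 80
  P3->Inland2: 50 × 3 = 150
  P4->Inland1: 25 × 2 = 50
Total cost = 595.
P4 ships 25 of its 25, leaving 0.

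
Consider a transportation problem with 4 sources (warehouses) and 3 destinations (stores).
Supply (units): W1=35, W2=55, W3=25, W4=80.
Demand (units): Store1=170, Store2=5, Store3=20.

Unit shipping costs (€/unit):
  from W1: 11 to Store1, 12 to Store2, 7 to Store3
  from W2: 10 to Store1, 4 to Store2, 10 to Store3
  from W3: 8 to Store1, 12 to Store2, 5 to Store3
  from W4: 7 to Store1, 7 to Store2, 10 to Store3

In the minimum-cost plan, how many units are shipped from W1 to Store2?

Optimal shipments:
  W1–Store1: 15 units
  W1–Store3: 20 units
  W2–Store1: 50 units
  W2–Store2: 5 units
  W3–Store1: 25 units
  W4–Store1: 80 units
Total cost = €1585.
The route W1→Store2 is not used.

0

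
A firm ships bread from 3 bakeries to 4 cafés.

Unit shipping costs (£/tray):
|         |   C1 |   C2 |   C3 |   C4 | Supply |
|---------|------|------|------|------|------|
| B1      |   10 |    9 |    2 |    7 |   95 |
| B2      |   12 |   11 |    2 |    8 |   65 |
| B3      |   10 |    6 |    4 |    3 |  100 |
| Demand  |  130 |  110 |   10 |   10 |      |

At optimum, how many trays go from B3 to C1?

Solving gives:
  B1->C1: 75 × £10 = £750
  B1->C2: 20 × £9 = £180
  B2->C1: 55 × £12 = £660
  B2->C3: 10 × £2 = £20
  B3->C2: 90 × £6 = £540
  B3->C4: 10 × £3 = £30
Total cost = £2180.
The route B3→C1 is not used.

0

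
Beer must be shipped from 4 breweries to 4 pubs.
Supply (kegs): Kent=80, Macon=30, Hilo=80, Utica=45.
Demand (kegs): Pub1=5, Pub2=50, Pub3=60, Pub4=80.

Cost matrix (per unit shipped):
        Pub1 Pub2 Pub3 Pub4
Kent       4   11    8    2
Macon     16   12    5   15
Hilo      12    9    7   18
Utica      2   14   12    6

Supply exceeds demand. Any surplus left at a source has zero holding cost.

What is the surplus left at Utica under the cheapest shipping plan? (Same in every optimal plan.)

Minimum-cost shipments:
  Kent to Pub4: 80 × 2 = 160
  Macon to Pub3: 30 × 5 = 150
  Hilo to Pub2: 50 × 9 = 450
  Hilo to Pub3: 30 × 7 = 210
  Utica to Pub1: 5 × 2 = 10
Total cost = 980.
Utica ships 5 of its 45, leaving 40.

40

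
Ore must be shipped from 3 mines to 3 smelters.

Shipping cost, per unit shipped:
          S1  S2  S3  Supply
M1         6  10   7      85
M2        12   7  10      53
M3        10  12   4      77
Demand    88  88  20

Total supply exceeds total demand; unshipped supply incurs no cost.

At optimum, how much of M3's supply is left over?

Minimum-cost shipments:
  M1 to S1: 85 × 6 = 510
  M2 to S2: 53 × 7 = 371
  M3 to S1: 3 × 10 = 30
  M3 to S2: 35 × 12 = 420
  M3 to S3: 20 × 4 = 80
Total cost = 1411.
M3 ships 58 of its 77, leaving 19.

19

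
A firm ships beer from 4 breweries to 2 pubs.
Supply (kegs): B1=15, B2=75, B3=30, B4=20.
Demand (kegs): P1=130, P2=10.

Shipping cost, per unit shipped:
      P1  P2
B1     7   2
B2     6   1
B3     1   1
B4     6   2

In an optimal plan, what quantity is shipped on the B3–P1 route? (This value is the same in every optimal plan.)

30

The minimum-cost plan:
  B1→P1: 5 × 7 = 35
  B1→P2: 10 × 2 = 20
  B2→P1: 75 × 6 = 450
  B3→P1: 30 × 1 = 30
  B4→P1: 20 × 6 = 120
Total cost = 655.
So B3→P1 carries 30 kegs.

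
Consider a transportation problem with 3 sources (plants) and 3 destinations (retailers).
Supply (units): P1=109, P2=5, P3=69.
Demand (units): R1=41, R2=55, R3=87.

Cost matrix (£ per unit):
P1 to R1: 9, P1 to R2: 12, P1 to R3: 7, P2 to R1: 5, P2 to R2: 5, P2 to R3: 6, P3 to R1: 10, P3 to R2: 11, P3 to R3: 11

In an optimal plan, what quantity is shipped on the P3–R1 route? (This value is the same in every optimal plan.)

The minimum-cost plan:
  P1→R1: 22 × £9 = £198
  P1→R3: 87 × £7 = £609
  P2→R2: 5 × £5 = £25
  P3→R1: 19 × £10 = £190
  P3→R2: 50 × £11 = £550
Total cost = £1572.
So P3→R1 carries 19 units.

19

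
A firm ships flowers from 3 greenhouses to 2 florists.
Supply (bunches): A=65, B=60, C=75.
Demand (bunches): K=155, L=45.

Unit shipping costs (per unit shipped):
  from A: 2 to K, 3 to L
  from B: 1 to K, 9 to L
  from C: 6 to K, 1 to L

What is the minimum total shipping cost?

A cheapest plan:
  A→K: 65 bunches
  B→K: 60 bunches
  C→K: 30 bunches
  C→L: 45 bunches
Total cost = 415.
(Supply check: A ships 65; B ships 60; C ships 75.)

415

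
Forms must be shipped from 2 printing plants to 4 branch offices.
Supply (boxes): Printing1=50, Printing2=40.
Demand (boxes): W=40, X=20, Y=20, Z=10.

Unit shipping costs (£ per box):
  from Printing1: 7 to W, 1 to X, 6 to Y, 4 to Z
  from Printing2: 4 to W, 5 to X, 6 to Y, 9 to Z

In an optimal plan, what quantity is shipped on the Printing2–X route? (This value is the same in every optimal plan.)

0

Solving gives:
  Printing1->X: 20 × £1 = £20
  Printing1->Y: 20 × £6 = £120
  Printing1->Z: 10 × £4 = £40
  Printing2->W: 40 × £4 = £160
Total cost = £340.
The route Printing2→X is not used.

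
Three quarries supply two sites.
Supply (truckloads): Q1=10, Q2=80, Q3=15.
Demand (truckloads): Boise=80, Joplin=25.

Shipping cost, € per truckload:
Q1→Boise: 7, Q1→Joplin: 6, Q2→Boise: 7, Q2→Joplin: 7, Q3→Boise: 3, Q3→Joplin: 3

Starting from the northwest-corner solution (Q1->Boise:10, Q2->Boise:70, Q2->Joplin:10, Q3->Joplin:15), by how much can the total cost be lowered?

10

Current plan cost = 10·7 + 70·7 + 10·7 + 15·3 = €675.
Optimal plan:
  Q1->Joplin: 10 × €6 = €60
  Q2->Boise: 65 × €7 = €455
  Q2->Joplin: 15 × €7 = €105
  Q3->Boise: 15 × €3 = €45
Optimal cost = €665.
Saving = 675 − 665 = €10.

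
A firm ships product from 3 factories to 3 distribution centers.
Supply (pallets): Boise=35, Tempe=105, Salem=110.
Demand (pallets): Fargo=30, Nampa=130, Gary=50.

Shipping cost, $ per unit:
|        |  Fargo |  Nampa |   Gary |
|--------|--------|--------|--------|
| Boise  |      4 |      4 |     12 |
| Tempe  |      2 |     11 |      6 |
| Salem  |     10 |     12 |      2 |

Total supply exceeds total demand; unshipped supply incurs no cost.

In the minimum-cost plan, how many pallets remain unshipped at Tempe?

Minimum-cost shipments:
  Boise->Nampa: 35 × $4 = $140
  Tempe->Fargo: 30 × $2 = $60
  Tempe->Nampa: 75 × $11 = $825
  Salem->Nampa: 20 × $12 = $240
  Salem->Gary: 50 × $2 = $100
Total cost = $1365.
Tempe ships 105 of its 105, leaving 0.

0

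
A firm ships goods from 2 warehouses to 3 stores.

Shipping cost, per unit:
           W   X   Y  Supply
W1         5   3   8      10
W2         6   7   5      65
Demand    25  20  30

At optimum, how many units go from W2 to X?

10

The minimum-cost plan:
  W1→X: 10 × 3 = 30
  W2→W: 25 × 6 = 150
  W2→X: 10 × 7 = 70
  W2→Y: 30 × 5 = 150
Total cost = 400.
So W2→X carries 10 units.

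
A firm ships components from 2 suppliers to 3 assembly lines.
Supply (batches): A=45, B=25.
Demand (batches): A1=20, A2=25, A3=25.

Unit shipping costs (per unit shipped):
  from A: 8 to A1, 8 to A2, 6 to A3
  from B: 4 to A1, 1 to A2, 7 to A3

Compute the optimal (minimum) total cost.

335

An optimal shipping plan:
  A->A1: 20 batches
  A->A3: 25 batches
  B->A2: 25 batches
Total cost = 335.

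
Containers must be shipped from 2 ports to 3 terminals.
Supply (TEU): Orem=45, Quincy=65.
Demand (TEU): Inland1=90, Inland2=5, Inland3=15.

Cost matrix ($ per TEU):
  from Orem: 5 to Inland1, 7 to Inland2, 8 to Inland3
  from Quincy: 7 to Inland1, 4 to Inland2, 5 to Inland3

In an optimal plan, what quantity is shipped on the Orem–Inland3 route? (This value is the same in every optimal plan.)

Optimal shipments:
  Orem→Inland1: 45 × $5 = $225
  Quincy→Inland1: 45 × $7 = $315
  Quincy→Inland2: 5 × $4 = $20
  Quincy→Inland3: 15 × $5 = $75
Total cost = $635.
The route Orem→Inland3 is not used.

0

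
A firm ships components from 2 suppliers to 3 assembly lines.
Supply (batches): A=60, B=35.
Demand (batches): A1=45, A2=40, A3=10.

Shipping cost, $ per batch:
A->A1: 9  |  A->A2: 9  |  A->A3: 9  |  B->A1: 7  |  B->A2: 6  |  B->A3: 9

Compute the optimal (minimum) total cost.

750

Optimal allocation:
  A–A1: 45 × $9 = $405
  A–A2: 5 × $9 = $45
  A–A3: 10 × $9 = $90
  B–A2: 35 × $6 = $210
Total = 405 + 45 + 90 + 210 = $750.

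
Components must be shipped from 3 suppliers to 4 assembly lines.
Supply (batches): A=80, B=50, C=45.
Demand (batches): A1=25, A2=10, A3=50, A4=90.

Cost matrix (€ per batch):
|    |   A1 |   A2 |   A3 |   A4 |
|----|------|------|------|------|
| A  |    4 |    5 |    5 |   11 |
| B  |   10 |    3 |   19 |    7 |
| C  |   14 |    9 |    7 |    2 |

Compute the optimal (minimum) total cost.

795

An optimal shipping plan:
  A–A1: 25 × €4 = €100
  A–A2: 5 × €5 = €25
  A–A3: 50 × €5 = €250
  B–A2: 5 × €3 = €15
  B–A4: 45 × €7 = €315
  C–A4: 45 × €2 = €90
Total = 100 + 25 + 250 + 15 + 315 + 90 = €795.
(Supply check: A ships 80; B ships 50; C ships 45.)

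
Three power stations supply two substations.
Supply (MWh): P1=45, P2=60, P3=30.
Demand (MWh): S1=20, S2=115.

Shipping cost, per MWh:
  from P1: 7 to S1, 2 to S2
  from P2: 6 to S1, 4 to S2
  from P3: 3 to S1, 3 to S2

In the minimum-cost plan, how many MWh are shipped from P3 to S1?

The minimum-cost plan:
  P1 to S2: 45 × 2 = 90
  P2 to S2: 60 × 4 = 240
  P3 to S1: 20 × 3 = 60
  P3 to S2: 10 × 3 = 30
Total cost = 420.
So P3→S1 carries 20 MWh.

20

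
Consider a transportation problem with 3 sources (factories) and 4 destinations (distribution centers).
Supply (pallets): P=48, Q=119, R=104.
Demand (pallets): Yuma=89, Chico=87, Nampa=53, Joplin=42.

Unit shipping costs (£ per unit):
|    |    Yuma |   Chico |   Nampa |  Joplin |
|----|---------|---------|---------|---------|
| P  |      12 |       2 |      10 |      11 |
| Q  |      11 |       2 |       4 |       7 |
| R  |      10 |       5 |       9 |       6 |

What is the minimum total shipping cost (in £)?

Optimal allocation:
  P–Chico: 48 × £2 = £96
  Q–Yuma: 27 × £11 = £297
  Q–Chico: 39 × £2 = £78
  Q–Nampa: 53 × £4 = £212
  R–Yuma: 62 × £10 = £620
  R–Joplin: 42 × £6 = £252
Total = 96 + 297 + 78 + 212 + 620 + 252 = £1555.
(Supply check: P ships 48; Q ships 119; R ships 104.)

1555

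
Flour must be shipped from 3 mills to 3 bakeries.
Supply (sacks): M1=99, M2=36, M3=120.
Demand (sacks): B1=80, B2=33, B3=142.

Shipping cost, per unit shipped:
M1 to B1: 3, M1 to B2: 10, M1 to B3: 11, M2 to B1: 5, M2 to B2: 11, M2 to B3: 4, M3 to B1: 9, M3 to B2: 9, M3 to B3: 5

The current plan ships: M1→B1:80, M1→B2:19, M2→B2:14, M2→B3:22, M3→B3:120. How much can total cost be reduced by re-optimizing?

Current plan cost = 80·3 + 19·10 + 14·11 + 22·4 + 120·5 = 1272.
Optimal plan:
  M1->B1: 80 × 3 = 240
  M1->B2: 19 × 10 = 190
  M2->B3: 36 × 4 = 144
  M3->B2: 14 × 9 = 126
  M3->B3: 106 × 5 = 530
Optimal cost = 1230.
Saving = 1272 − 1230 = 42.

42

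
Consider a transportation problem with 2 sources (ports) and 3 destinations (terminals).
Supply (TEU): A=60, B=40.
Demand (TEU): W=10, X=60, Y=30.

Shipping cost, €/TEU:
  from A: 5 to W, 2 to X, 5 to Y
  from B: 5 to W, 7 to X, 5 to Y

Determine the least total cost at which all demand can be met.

320

One minimum-cost allocation:
  A→X: 60 × €2 = €120
  B→W: 10 × €5 = €50
  B→Y: 30 × €5 = €150
Total = 120 + 50 + 150 = €320.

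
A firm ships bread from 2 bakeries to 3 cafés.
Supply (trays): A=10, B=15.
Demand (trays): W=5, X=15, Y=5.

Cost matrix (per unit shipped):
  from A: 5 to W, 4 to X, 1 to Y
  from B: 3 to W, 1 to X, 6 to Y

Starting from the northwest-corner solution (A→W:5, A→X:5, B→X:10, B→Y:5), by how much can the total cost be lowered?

40

Current plan cost = 5·5 + 5·4 + 10·1 + 5·6 = 85.
Optimal plan:
  A–W: 5 trays
  A–Y: 5 trays
  B–X: 15 trays
Optimal cost = 45.
Saving = 85 − 45 = 40.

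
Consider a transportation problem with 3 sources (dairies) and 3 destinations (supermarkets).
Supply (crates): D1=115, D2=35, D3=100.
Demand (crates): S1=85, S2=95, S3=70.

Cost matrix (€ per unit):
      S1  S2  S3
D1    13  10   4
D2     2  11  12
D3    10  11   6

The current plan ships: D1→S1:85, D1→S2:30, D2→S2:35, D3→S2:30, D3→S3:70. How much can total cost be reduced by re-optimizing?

690

Current plan cost = 85·13 + 30·10 + 35·11 + 30·11 + 70·6 = €2540.
Optimal plan:
  D1→S2: 45 × €10 = €450
  D1→S3: 70 × €4 = €280
  D2→S1: 35 × €2 = €70
  D3→S1: 50 × €10 = €500
  D3→S2: 50 × €11 = €550
Optimal cost = €1850.
Saving = 2540 − 1850 = €690.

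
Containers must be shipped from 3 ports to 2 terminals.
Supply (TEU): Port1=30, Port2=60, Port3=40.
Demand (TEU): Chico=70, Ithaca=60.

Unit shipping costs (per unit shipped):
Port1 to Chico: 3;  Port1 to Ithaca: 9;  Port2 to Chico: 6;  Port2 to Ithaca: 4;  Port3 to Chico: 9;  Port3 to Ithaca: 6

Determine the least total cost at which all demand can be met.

An optimal shipping plan:
  Port1 to Chico: 30 × 3 = 90
  Port2 to Chico: 40 × 6 = 240
  Port2 to Ithaca: 20 × 4 = 80
  Port3 to Ithaca: 40 × 6 = 240
Total = 90 + 240 + 80 + 240 = 650.

650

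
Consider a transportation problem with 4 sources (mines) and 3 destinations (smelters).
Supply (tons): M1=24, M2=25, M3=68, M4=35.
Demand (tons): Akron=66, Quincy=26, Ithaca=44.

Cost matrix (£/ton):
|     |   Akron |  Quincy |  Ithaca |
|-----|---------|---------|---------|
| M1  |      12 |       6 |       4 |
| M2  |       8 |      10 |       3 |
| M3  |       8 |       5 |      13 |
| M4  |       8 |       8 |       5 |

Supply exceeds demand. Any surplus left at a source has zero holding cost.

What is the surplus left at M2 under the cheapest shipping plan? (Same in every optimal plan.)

0

Minimum-cost shipments:
  M1–Ithaca: 19 × £4 = £76
  M2–Ithaca: 25 × £3 = £75
  M3–Akron: 42 × £8 = £336
  M3–Quincy: 26 × £5 = £130
  M4–Akron: 24 × £8 = £192
Total cost = £809.
M2 ships 25 of its 25, leaving 0.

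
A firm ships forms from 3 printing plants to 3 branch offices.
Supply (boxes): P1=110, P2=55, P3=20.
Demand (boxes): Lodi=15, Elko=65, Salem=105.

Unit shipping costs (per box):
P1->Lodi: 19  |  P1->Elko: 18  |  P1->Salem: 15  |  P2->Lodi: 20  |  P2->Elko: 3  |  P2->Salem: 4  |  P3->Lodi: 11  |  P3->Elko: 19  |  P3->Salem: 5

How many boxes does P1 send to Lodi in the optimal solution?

15

Optimal shipments:
  P1 to Lodi: 15 boxes
  P1 to Elko: 10 boxes
  P1 to Salem: 85 boxes
  P2 to Elko: 55 boxes
  P3 to Salem: 20 boxes
Total cost = 2005.
So P1→Lodi carries 15 boxes.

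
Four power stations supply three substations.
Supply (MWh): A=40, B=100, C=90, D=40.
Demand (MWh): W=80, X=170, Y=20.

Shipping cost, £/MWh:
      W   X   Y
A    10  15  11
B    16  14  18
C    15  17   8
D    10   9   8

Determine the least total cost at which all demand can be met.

3430

An optimal shipping plan:
  A to W: 40 × £10 = £400
  B to X: 100 × £14 = £1400
  C to W: 40 × £15 = £600
  C to X: 30 × £17 = £510
  C to Y: 20 × £8 = £160
  D to X: 40 × £9 = £360
Total = 400 + 1400 + 600 + 510 + 160 + 360 = £3430.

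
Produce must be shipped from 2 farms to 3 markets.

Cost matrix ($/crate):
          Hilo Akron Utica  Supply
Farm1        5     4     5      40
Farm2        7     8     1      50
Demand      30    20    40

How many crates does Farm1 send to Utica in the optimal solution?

The minimum-cost plan:
  Farm1→Hilo: 20 × $5 = $100
  Farm1→Akron: 20 × $4 = $80
  Farm2→Hilo: 10 × $7 = $70
  Farm2→Utica: 40 × $1 = $40
Total cost = $290.
The route Farm1→Utica is not used.

0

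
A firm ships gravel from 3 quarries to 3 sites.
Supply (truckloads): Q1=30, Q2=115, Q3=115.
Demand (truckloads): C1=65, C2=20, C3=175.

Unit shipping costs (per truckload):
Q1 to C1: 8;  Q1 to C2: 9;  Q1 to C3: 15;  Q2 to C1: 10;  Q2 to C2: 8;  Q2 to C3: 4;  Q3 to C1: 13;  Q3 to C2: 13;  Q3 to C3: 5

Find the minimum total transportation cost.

An optimal shipping plan:
  Q1–C1: 30 × 8 = 240
  Q2–C1: 35 × 10 = 350
  Q2–C2: 20 × 8 = 160
  Q2–C3: 60 × 4 = 240
  Q3–C3: 115 × 5 = 575
Total = 240 + 350 + 160 + 240 + 575 = 1565.
(Supply check: Q1 ships 30; Q2 ships 115; Q3 ships 115.)

1565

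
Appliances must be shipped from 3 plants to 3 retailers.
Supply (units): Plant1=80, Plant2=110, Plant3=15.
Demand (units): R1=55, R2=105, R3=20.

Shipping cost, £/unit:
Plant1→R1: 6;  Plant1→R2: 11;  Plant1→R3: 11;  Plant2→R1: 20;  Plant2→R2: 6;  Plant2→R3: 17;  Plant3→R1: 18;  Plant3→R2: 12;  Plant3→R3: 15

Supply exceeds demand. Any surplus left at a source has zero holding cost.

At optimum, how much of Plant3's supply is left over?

15

An optimal plan:
  Plant1 to R1: 55 × £6 = £330
  Plant1 to R3: 20 × £11 = £220
  Plant2 to R2: 105 × £6 = £630
Total cost = £1180.
Plant3 ships 0 of its 15, leaving 15.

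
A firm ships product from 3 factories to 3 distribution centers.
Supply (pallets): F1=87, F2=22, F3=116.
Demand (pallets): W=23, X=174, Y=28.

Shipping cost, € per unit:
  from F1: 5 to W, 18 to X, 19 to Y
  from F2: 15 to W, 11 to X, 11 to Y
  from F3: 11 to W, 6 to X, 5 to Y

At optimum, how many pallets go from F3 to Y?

28

The minimum-cost plan:
  F1 to W: 23 pallets
  F1 to X: 64 pallets
  F2 to X: 22 pallets
  F3 to X: 88 pallets
  F3 to Y: 28 pallets
Total cost = €2177.
So F3→Y carries 28 pallets.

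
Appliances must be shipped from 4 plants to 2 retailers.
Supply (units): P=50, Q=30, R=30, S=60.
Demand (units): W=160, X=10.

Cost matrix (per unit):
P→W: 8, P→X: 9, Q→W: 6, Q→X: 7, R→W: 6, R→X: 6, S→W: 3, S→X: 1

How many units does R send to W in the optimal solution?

Optimal shipments:
  P->W: 50 × 8 = 400
  Q->W: 30 × 6 = 180
  R->W: 30 × 6 = 180
  S->W: 50 × 3 = 150
  S->X: 10 × 1 = 10
Total cost = 920.
So R→W carries 30 units.

30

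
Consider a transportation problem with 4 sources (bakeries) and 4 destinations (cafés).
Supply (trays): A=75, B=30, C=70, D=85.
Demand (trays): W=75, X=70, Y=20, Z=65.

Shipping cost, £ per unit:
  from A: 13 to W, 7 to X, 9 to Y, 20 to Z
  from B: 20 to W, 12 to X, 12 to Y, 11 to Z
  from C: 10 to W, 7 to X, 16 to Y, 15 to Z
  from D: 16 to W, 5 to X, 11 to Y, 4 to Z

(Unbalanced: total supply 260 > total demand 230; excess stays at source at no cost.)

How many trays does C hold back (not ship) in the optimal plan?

An optimal plan:
  A->W: 5 trays
  A->X: 50 trays
  A->Y: 20 trays
  C->W: 70 trays
  D->X: 20 trays
  D->Z: 65 trays
Total cost = £1655.
C ships 70 of its 70, leaving 0.

0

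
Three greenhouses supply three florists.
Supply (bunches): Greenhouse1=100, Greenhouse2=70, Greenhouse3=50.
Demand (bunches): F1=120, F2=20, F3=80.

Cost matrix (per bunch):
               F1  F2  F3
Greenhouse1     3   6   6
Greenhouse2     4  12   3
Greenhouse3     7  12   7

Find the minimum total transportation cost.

An optimal shipping plan:
  Greenhouse1–F1: 80 × 3 = 240
  Greenhouse1–F2: 20 × 6 = 120
  Greenhouse2–F3: 70 × 3 = 210
  Greenhouse3–F1: 40 × 7 = 280
  Greenhouse3–F3: 10 × 7 = 70
Total = 240 + 120 + 210 + 280 + 70 = 920.

920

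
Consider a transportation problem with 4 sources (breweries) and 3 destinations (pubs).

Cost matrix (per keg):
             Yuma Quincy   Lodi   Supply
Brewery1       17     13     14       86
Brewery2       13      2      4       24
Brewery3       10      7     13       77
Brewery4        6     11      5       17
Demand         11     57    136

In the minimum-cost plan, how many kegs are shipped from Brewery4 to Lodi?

Solving gives:
  Brewery1–Lodi: 86 × 14 = 1204
  Brewery2–Lodi: 24 × 4 = 96
  Brewery3–Yuma: 11 × 10 = 110
  Brewery3–Quincy: 57 × 7 = 399
  Brewery3–Lodi: 9 × 13 = 117
  Brewery4–Lodi: 17 × 5 = 85
Total cost = 2011.
So Brewery4→Lodi carries 17 kegs.

17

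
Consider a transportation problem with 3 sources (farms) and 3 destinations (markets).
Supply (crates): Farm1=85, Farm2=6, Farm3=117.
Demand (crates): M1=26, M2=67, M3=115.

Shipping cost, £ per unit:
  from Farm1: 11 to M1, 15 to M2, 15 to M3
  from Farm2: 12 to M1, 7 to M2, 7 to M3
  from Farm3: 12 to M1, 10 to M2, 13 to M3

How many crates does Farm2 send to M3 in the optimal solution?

6

The minimum-cost plan:
  Farm1->M1: 26 × £11 = £286
  Farm1->M3: 59 × £15 = £885
  Farm2->M3: 6 × £7 = £42
  Farm3->M2: 67 × £10 = £670
  Farm3->M3: 50 × £13 = £650
Total cost = £2533.
So Farm2→M3 carries 6 crates.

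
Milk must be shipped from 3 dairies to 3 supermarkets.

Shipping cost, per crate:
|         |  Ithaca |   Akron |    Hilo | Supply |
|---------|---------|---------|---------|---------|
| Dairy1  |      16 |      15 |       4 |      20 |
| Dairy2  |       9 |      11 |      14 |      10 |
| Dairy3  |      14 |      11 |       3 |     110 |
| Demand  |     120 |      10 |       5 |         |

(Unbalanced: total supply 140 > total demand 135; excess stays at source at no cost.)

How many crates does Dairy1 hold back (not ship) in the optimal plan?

5

Minimum-cost shipments:
  Dairy1→Ithaca: 10 × 16 = 160
  Dairy1→Hilo: 5 × 4 = 20
  Dairy2→Ithaca: 10 × 9 = 90
  Dairy3→Ithaca: 100 × 14 = 1400
  Dairy3→Akron: 10 × 11 = 110
Total cost = 1780.
Dairy1 ships 15 of its 20, leaving 5.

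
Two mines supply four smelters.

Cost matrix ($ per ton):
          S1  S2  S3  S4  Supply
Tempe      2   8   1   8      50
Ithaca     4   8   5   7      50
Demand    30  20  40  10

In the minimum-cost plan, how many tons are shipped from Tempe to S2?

0

The minimum-cost plan:
  Tempe–S1: 10 × $2 = $20
  Tempe–S3: 40 × $1 = $40
  Ithaca–S1: 20 × $4 = $80
  Ithaca–S2: 20 × $8 = $160
  Ithaca–S4: 10 × $7 = $70
Total cost = $370.
The route Tempe→S2 is not used.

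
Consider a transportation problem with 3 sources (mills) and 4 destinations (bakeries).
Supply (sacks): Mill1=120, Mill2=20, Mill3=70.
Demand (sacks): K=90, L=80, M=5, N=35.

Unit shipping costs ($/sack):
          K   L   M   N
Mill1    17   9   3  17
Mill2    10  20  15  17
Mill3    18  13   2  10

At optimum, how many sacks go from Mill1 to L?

80

The minimum-cost plan:
  Mill1->K: 40 × $17 = $680
  Mill1->L: 80 × $9 = $720
  Mill2->K: 20 × $10 = $200
  Mill3->K: 30 × $18 = $540
  Mill3->M: 5 × $2 = $10
  Mill3->N: 35 × $10 = $350
Total cost = $2500.
So Mill1→L carries 80 sacks.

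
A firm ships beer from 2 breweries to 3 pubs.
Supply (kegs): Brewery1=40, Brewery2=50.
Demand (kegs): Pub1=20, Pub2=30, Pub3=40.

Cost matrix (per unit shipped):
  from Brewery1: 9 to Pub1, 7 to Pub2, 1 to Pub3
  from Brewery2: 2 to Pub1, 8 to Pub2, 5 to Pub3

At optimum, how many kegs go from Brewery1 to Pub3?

40

Optimal shipments:
  Brewery1→Pub3: 40 × 1 = 40
  Brewery2→Pub1: 20 × 2 = 40
  Brewery2→Pub2: 30 × 8 = 240
Total cost = 320.
So Brewery1→Pub3 carries 40 kegs.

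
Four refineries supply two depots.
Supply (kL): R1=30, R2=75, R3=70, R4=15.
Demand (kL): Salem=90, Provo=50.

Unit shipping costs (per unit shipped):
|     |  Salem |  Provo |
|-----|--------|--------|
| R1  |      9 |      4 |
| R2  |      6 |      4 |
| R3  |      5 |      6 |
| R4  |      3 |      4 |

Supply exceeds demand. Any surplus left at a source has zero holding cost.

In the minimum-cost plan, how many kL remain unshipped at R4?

0

Minimum-cost shipments:
  R1 to Provo: 30 × 4 = 120
  R2 to Salem: 5 × 6 = 30
  R2 to Provo: 20 × 4 = 80
  R3 to Salem: 70 × 5 = 350
  R4 to Salem: 15 × 3 = 45
Total cost = 625.
R4 ships 15 of its 15, leaving 0.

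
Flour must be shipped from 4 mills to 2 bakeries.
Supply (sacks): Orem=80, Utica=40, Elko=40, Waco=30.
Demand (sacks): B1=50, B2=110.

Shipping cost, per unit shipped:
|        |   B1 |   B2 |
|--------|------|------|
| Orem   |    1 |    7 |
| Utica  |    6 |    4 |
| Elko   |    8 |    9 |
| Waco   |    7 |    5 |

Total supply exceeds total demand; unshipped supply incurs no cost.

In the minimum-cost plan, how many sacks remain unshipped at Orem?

An optimal plan:
  Orem to B1: 50 sacks
  Orem to B2: 30 sacks
  Utica to B2: 40 sacks
  Elko to B2: 10 sacks
  Waco to B2: 30 sacks
Total cost = 660.
Orem ships 80 of its 80, leaving 0.

0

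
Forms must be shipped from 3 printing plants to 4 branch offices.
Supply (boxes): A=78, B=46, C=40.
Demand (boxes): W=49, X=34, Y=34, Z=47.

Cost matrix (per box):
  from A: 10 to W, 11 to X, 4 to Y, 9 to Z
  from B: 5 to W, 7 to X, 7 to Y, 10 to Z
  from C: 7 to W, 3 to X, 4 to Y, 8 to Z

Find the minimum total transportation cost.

909

One minimum-cost allocation:
  A to Y: 34 × 4 = 136
  A to Z: 44 × 9 = 396
  B to W: 46 × 5 = 230
  C to W: 3 × 7 = 21
  C to X: 34 × 3 = 102
  C to Z: 3 × 8 = 24
Total = 136 + 396 + 230 + 21 + 102 + 24 = 909.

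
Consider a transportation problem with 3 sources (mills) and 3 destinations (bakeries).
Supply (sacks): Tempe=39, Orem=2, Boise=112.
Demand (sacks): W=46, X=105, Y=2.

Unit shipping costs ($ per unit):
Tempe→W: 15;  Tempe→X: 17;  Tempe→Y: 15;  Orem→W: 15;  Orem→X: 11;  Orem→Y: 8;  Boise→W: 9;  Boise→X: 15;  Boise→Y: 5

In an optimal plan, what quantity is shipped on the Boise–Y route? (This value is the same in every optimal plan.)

2

Solving gives:
  Tempe to X: 39 sacks
  Orem to X: 2 sacks
  Boise to W: 46 sacks
  Boise to X: 64 sacks
  Boise to Y: 2 sacks
Total cost = $2069.
So Boise→Y carries 2 sacks.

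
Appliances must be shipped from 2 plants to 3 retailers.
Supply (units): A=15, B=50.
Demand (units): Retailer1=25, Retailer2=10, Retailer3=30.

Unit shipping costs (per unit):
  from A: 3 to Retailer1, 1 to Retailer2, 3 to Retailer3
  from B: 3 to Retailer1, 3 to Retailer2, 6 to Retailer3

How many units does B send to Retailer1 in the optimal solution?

25

Optimal shipments:
  A–Retailer3: 15 × 3 = 45
  B–Retailer1: 25 × 3 = 75
  B–Retailer2: 10 × 3 = 30
  B–Retailer3: 15 × 6 = 90
Total cost = 240.
So B→Retailer1 carries 25 units.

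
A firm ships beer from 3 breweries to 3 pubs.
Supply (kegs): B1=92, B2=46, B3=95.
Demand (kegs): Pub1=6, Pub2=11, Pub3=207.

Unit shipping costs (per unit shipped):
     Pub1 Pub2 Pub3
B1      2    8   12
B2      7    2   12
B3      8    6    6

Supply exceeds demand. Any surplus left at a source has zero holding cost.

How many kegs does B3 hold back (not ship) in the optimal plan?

Minimum-cost shipments:
  B1->Pub1: 6 kegs
  B1->Pub3: 77 kegs
  B2->Pub2: 11 kegs
  B2->Pub3: 35 kegs
  B3->Pub3: 95 kegs
Total cost = 1948.
B3 ships 95 of its 95, leaving 0.

0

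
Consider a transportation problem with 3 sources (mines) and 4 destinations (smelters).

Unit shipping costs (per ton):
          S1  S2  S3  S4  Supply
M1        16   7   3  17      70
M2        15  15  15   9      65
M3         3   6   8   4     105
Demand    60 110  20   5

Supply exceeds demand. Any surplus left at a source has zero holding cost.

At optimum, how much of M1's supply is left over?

0

An optimal plan:
  M1→S2: 50 tons
  M1→S3: 20 tons
  M2→S2: 15 tons
  M2→S4: 5 tons
  M3→S1: 60 tons
  M3→S2: 45 tons
Total cost = 1130.
M1 ships 70 of its 70, leaving 0.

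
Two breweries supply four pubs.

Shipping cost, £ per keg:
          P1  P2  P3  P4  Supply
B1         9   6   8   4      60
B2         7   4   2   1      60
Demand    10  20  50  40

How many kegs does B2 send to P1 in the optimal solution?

Optimal shipments:
  B1–P1: 10 × £9 = £90
  B1–P2: 20 × £6 = £120
  B1–P4: 30 × £4 = £120
  B2–P3: 50 × £2 = £100
  B2–P4: 10 × £1 = £10
Total cost = £440.
The route B2→P1 is not used.

0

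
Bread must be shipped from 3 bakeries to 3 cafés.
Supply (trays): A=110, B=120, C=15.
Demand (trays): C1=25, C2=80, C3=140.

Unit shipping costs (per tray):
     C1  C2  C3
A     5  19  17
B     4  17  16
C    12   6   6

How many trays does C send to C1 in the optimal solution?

0

Solving gives:
  A→C3: 110 × 17 = 1870
  B→C1: 25 × 4 = 100
  B→C2: 65 × 17 = 1105
  B→C3: 30 × 16 = 480
  C→C2: 15 × 6 = 90
Total cost = 3645.
The route C→C1 is not used.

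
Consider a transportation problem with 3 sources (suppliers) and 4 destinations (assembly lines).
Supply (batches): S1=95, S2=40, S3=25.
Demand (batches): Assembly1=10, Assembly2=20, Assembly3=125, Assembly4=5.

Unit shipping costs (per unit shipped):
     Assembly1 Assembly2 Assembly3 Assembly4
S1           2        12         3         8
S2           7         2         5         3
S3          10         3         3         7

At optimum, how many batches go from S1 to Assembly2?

Solving gives:
  S1->Assembly1: 10 batches
  S1->Assembly3: 85 batches
  S2->Assembly2: 20 batches
  S2->Assembly3: 15 batches
  S2->Assembly4: 5 batches
  S3->Assembly3: 25 batches
Total cost = 480.
The route S1→Assembly2 is not used.

0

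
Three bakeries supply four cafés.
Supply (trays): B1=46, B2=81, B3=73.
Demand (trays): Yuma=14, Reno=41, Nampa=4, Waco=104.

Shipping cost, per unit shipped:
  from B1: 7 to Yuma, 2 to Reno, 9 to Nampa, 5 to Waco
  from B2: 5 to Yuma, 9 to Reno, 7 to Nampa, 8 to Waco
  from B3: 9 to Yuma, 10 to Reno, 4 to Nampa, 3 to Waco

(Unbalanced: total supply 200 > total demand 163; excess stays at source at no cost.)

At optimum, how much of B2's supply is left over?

37

An optimal plan:
  B1–Reno: 41 trays
  B1–Waco: 5 trays
  B2–Yuma: 14 trays
  B2–Nampa: 4 trays
  B2–Waco: 26 trays
  B3–Waco: 73 trays
Total cost = 632.
B2 ships 44 of its 81, leaving 37.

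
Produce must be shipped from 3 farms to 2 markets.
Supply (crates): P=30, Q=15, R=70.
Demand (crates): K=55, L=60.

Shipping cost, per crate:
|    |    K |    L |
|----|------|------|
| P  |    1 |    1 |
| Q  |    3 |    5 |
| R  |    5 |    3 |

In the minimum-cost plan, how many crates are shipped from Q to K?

15

Solving gives:
  P to K: 30 × 1 = 30
  Q to K: 15 × 3 = 45
  R to K: 10 × 5 = 50
  R to L: 60 × 3 = 180
Total cost = 305.
So Q→K carries 15 crates.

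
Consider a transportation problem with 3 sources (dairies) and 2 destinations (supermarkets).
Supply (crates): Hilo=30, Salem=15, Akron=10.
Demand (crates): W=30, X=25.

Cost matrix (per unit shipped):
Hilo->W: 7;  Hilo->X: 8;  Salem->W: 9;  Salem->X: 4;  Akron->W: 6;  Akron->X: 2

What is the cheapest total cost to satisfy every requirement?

290

One minimum-cost allocation:
  Hilo→W: 30 × 7 = 210
  Salem→X: 15 × 4 = 60
  Akron→X: 10 × 2 = 20
Total = 210 + 60 + 20 = 290.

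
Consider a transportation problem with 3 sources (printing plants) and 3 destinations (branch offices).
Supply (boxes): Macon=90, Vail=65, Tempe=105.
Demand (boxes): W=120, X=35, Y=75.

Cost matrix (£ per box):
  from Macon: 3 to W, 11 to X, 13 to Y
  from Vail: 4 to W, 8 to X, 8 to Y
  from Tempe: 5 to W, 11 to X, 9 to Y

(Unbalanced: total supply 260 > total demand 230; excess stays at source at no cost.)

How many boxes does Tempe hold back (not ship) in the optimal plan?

Minimum-cost shipments:
  Macon–W: 90 × £3 = £270
  Vail–X: 35 × £8 = £280
  Vail–Y: 30 × £8 = £240
  Tempe–W: 30 × £5 = £150
  Tempe–Y: 45 × £9 = £405
Total cost = £1345.
Tempe ships 75 of its 105, leaving 30.

30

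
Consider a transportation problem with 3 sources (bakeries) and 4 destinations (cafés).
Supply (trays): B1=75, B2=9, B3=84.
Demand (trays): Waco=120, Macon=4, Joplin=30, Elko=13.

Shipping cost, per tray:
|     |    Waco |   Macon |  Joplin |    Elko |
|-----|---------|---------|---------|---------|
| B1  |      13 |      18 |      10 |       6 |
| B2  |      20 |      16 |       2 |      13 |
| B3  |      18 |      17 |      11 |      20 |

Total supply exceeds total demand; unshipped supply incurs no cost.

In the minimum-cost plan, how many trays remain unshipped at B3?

Minimum-cost shipments:
  B1–Waco: 62 × 13 = 806
  B1–Elko: 13 × 6 = 78
  B2–Joplin: 9 × 2 = 18
  B3–Waco: 58 × 18 = 1044
  B3–Macon: 4 × 17 = 68
  B3–Joplin: 21 × 11 = 231
Total cost = 2245.
B3 ships 83 of its 84, leaving 1.

1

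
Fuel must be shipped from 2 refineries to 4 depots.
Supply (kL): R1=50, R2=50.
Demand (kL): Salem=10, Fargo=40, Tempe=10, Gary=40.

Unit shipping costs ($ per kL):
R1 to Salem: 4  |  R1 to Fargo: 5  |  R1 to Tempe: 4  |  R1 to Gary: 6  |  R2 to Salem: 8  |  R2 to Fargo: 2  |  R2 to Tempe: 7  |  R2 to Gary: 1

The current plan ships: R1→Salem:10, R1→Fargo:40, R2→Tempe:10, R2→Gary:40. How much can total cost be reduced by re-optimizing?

Current plan cost = 10·4 + 40·5 + 10·7 + 40·1 = $350.
Optimal plan:
  R1 to Salem: 10 kL
  R1 to Fargo: 30 kL
  R1 to Tempe: 10 kL
  R2 to Fargo: 10 kL
  R2 to Gary: 40 kL
Optimal cost = $290.
Saving = 350 − 290 = $60.

60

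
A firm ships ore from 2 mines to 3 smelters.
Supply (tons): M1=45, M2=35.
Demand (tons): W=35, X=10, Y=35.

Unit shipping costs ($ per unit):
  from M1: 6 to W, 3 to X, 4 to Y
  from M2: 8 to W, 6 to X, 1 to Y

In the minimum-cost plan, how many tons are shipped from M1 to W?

Solving gives:
  M1–W: 35 × $6 = $210
  M1–X: 10 × $3 = $30
  M2–Y: 35 × $1 = $35
Total cost = $275.
So M1→W carries 35 tons.

35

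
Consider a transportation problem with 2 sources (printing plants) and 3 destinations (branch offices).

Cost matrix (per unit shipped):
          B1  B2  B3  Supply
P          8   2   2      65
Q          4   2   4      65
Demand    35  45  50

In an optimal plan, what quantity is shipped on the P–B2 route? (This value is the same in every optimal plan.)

The minimum-cost plan:
  P→B2: 15 × 2 = 30
  P→B3: 50 × 2 = 100
  Q→B1: 35 × 4 = 140
  Q→B2: 30 × 2 = 60
Total cost = 330.
So P→B2 carries 15 boxes.

15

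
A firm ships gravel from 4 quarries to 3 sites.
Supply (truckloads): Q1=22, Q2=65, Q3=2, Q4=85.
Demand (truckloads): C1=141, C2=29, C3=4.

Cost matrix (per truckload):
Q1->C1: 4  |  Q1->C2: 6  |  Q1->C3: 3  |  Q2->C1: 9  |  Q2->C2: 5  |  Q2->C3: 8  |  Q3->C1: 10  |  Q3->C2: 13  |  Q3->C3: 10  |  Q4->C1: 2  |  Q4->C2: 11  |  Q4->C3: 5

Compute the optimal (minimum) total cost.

743

A cheapest plan:
  Q1 to C1: 18 × 4 = 72
  Q1 to C3: 4 × 3 = 12
  Q2 to C1: 36 × 9 = 324
  Q2 to C2: 29 × 5 = 145
  Q3 to C1: 2 × 10 = 20
  Q4 to C1: 85 × 2 = 170
Total = 72 + 12 + 324 + 145 + 20 + 170 = 743.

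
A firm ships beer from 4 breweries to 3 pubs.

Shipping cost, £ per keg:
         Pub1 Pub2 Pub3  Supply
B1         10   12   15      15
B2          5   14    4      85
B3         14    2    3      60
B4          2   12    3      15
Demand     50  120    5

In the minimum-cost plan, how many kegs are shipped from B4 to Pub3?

Solving gives:
  B1–Pub2: 15 × £12 = £180
  B2–Pub1: 35 × £5 = £175
  B2–Pub2: 45 × £14 = £630
  B2–Pub3: 5 × £4 = £20
  B3–Pub2: 60 × £2 = £120
  B4–Pub1: 15 × £2 = £30
Total cost = £1155.
The route B4→Pub3 is not used.

0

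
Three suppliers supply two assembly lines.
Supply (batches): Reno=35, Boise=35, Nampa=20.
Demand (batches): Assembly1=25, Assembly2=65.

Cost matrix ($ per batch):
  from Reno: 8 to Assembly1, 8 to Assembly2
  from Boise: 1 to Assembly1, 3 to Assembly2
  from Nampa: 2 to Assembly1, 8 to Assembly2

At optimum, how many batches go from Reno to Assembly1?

0

The minimum-cost plan:
  Reno to Assembly2: 35 × $8 = $280
  Boise to Assembly1: 5 × $1 = $5
  Boise to Assembly2: 30 × $3 = $90
  Nampa to Assembly1: 20 × $2 = $40
Total cost = $415.
The route Reno→Assembly1 is not used.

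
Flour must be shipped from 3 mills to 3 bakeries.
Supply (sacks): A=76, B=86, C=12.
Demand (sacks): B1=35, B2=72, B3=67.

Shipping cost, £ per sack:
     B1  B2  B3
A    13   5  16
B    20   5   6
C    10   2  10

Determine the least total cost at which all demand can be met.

One minimum-cost allocation:
  A→B1: 23 × £13 = £299
  A→B2: 53 × £5 = £265
  B→B2: 19 × £5 = £95
  B→B3: 67 × £6 = £402
  C→B1: 12 × £10 = £120
Total = 299 + 265 + 95 + 402 + 120 = £1181.

1181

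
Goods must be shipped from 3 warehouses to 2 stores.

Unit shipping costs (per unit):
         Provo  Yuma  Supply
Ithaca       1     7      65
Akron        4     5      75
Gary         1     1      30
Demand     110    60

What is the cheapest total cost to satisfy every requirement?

A cheapest plan:
  Ithaca to Provo: 65 units
  Akron to Provo: 45 units
  Akron to Yuma: 30 units
  Gary to Yuma: 30 units
Total cost = 425.

425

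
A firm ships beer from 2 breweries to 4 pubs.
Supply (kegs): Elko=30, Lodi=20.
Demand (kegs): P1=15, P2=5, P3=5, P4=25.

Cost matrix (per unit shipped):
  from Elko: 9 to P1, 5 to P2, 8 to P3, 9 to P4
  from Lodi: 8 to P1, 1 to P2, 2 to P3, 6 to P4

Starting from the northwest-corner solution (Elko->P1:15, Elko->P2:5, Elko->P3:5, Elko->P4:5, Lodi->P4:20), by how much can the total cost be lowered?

Current plan cost = 15·9 + 5·5 + 5·8 + 5·9 + 20·6 = 365.
Optimal plan:
  Elko→P1: 15 kegs
  Elko→P4: 15 kegs
  Lodi→P2: 5 kegs
  Lodi→P3: 5 kegs
  Lodi→P4: 10 kegs
Optimal cost = 345.
Saving = 365 − 345 = 20.

20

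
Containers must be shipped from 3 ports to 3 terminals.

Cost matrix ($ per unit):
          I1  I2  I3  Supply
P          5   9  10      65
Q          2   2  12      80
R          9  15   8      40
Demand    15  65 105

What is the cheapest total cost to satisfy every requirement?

1130

One minimum-cost allocation:
  P→I3: 65 × $10 = $650
  Q→I1: 15 × $2 = $30
  Q→I2: 65 × $2 = $130
  R→I3: 40 × $8 = $320
Total = 650 + 30 + 130 + 320 = $1130.
(Supply check: P ships 65; Q ships 80; R ships 40.)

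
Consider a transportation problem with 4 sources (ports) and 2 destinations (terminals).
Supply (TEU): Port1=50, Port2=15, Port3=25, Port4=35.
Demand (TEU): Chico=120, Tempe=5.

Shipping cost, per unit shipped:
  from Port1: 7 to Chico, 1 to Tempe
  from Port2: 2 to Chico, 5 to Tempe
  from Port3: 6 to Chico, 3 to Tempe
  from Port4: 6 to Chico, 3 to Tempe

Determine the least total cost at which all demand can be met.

A cheapest plan:
  Port1->Chico: 45 TEU
  Port1->Tempe: 5 TEU
  Port2->Chico: 15 TEU
  Port3->Chico: 25 TEU
  Port4->Chico: 35 TEU
Total cost = 710.

710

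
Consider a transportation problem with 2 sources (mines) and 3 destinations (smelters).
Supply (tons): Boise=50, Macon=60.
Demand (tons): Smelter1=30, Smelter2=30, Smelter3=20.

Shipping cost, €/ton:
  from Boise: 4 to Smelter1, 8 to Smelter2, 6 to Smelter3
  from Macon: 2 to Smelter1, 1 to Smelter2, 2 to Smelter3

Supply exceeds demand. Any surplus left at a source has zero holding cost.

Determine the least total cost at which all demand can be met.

170

An optimal shipping plan:
  Boise→Smelter1: 20 × €4 = €80
  Macon→Smelter1: 10 × €2 = €20
  Macon→Smelter2: 30 × €1 = €30
  Macon→Smelter3: 20 × €2 = €40
Total = 80 + 20 + 30 + 40 = €170.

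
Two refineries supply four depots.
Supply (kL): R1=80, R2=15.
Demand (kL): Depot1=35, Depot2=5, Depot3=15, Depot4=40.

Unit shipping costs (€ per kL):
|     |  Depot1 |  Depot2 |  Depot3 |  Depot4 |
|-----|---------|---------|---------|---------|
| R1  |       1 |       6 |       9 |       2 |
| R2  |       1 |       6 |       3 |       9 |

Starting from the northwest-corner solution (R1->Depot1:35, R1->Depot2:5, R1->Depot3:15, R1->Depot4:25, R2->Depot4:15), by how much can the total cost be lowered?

Current plan cost = 35·1 + 5·6 + 15·9 + 25·2 + 15·9 = €385.
Optimal plan:
  R1→Depot1: 35 × €1 = €35
  R1→Depot2: 5 × €6 = €30
  R1→Depot4: 40 × €2 = €80
  R2→Depot3: 15 × €3 = €45
Optimal cost = €190.
Saving = 385 − 190 = €195.

195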